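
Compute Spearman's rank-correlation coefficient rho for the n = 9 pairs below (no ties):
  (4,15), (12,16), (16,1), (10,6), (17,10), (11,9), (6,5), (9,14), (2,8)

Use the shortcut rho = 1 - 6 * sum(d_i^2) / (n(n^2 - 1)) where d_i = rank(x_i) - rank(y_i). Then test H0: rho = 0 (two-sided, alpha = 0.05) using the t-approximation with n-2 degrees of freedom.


Step 1: Rank x and y separately (midranks; no ties here).
rank(x): 4->2, 12->7, 16->8, 10->5, 17->9, 11->6, 6->3, 9->4, 2->1
rank(y): 15->8, 16->9, 1->1, 6->3, 10->6, 9->5, 5->2, 14->7, 8->4
Step 2: d_i = R_x(i) - R_y(i); compute d_i^2.
  (2-8)^2=36, (7-9)^2=4, (8-1)^2=49, (5-3)^2=4, (9-6)^2=9, (6-5)^2=1, (3-2)^2=1, (4-7)^2=9, (1-4)^2=9
sum(d^2) = 122.
Step 3: rho = 1 - 6*122 / (9*(9^2 - 1)) = 1 - 732/720 = -0.016667.
Step 4: Under H0, t = rho * sqrt((n-2)/(1-rho^2)) = -0.0441 ~ t(7).
Step 5: Two-sided p-value from the t-distribution with 7 df = 0.966055.
Step 6: alpha = 0.05. fail to reject H0.

rho = -0.0167, p = 0.966055, fail to reject H0 at alpha = 0.05.


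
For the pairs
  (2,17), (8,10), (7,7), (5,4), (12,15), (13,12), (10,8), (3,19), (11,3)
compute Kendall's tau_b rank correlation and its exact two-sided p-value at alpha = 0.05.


Step 1: Enumerate the 36 unordered pairs (i,j) with i<j and classify each by sign(x_j-x_i) * sign(y_j-y_i).
  (1,2):dx=+6,dy=-7->D; (1,3):dx=+5,dy=-10->D; (1,4):dx=+3,dy=-13->D; (1,5):dx=+10,dy=-2->D
  (1,6):dx=+11,dy=-5->D; (1,7):dx=+8,dy=-9->D; (1,8):dx=+1,dy=+2->C; (1,9):dx=+9,dy=-14->D
  (2,3):dx=-1,dy=-3->C; (2,4):dx=-3,dy=-6->C; (2,5):dx=+4,dy=+5->C; (2,6):dx=+5,dy=+2->C
  (2,7):dx=+2,dy=-2->D; (2,8):dx=-5,dy=+9->D; (2,9):dx=+3,dy=-7->D; (3,4):dx=-2,dy=-3->C
  (3,5):dx=+5,dy=+8->C; (3,6):dx=+6,dy=+5->C; (3,7):dx=+3,dy=+1->C; (3,8):dx=-4,dy=+12->D
  (3,9):dx=+4,dy=-4->D; (4,5):dx=+7,dy=+11->C; (4,6):dx=+8,dy=+8->C; (4,7):dx=+5,dy=+4->C
  (4,8):dx=-2,dy=+15->D; (4,9):dx=+6,dy=-1->D; (5,6):dx=+1,dy=-3->D; (5,7):dx=-2,dy=-7->C
  (5,8):dx=-9,dy=+4->D; (5,9):dx=-1,dy=-12->C; (6,7):dx=-3,dy=-4->C; (6,8):dx=-10,dy=+7->D
  (6,9):dx=-2,dy=-9->C; (7,8):dx=-7,dy=+11->D; (7,9):dx=+1,dy=-5->D; (8,9):dx=+8,dy=-16->D
Step 2: C = 16, D = 20, total pairs = 36.
Step 3: tau = (C - D)/(n(n-1)/2) = (16 - 20)/36 = -0.111111.
Step 4: Exact two-sided p-value (enumerate n! = 362880 permutations of y under H0): p = 0.761414.
Step 5: alpha = 0.05. fail to reject H0.

tau_b = -0.1111 (C=16, D=20), p = 0.761414, fail to reject H0.


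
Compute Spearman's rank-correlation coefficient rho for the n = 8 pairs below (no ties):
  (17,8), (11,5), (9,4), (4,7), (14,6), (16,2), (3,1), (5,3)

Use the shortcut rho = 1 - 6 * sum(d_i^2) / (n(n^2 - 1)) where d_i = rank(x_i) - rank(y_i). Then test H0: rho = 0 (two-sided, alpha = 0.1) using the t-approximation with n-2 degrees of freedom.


Step 1: Rank x and y separately (midranks; no ties here).
rank(x): 17->8, 11->5, 9->4, 4->2, 14->6, 16->7, 3->1, 5->3
rank(y): 8->8, 5->5, 4->4, 7->7, 6->6, 2->2, 1->1, 3->3
Step 2: d_i = R_x(i) - R_y(i); compute d_i^2.
  (8-8)^2=0, (5-5)^2=0, (4-4)^2=0, (2-7)^2=25, (6-6)^2=0, (7-2)^2=25, (1-1)^2=0, (3-3)^2=0
sum(d^2) = 50.
Step 3: rho = 1 - 6*50 / (8*(8^2 - 1)) = 1 - 300/504 = 0.404762.
Step 4: Under H0, t = rho * sqrt((n-2)/(1-rho^2)) = 1.0842 ~ t(6).
Step 5: Two-sided p-value from the t-distribution with 6 df = 0.319889.
Step 6: alpha = 0.1. fail to reject H0.

rho = 0.4048, p = 0.319889, fail to reject H0 at alpha = 0.1.


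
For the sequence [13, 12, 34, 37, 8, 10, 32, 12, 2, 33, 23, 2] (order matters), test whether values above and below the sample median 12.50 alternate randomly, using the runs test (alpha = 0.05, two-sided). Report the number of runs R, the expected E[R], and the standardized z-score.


Step 1: Compute median = 12.50; label A = above, B = below.
Labels in order: ABAABBABBAAB  (n_A = 6, n_B = 6)
Step 2: Count runs R = 8.
Step 3: Under H0 (random ordering), E[R] = 2*n_A*n_B/(n_A+n_B) + 1 = 2*6*6/12 + 1 = 7.0000.
        Var[R] = 2*n_A*n_B*(2*n_A*n_B - n_A - n_B) / ((n_A+n_B)^2 * (n_A+n_B-1)) = 4320/1584 = 2.7273.
        SD[R] = 1.6514.
Step 4: Continuity-corrected z = (R - 0.5 - E[R]) / SD[R] = (8 - 0.5 - 7.0000) / 1.6514 = 0.3028.
Step 5: Two-sided p-value via normal approximation = 2*(1 - Phi(|z|)) = 0.762069.
Step 6: alpha = 0.05. fail to reject H0.

R = 8, z = 0.3028, p = 0.762069, fail to reject H0.


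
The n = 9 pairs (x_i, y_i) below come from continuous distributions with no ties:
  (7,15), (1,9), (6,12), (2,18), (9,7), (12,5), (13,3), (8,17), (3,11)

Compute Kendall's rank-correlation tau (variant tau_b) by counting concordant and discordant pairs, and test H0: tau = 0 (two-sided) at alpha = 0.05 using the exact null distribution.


Step 1: Enumerate the 36 unordered pairs (i,j) with i<j and classify each by sign(x_j-x_i) * sign(y_j-y_i).
  (1,2):dx=-6,dy=-6->C; (1,3):dx=-1,dy=-3->C; (1,4):dx=-5,dy=+3->D; (1,5):dx=+2,dy=-8->D
  (1,6):dx=+5,dy=-10->D; (1,7):dx=+6,dy=-12->D; (1,8):dx=+1,dy=+2->C; (1,9):dx=-4,dy=-4->C
  (2,3):dx=+5,dy=+3->C; (2,4):dx=+1,dy=+9->C; (2,5):dx=+8,dy=-2->D; (2,6):dx=+11,dy=-4->D
  (2,7):dx=+12,dy=-6->D; (2,8):dx=+7,dy=+8->C; (2,9):dx=+2,dy=+2->C; (3,4):dx=-4,dy=+6->D
  (3,5):dx=+3,dy=-5->D; (3,6):dx=+6,dy=-7->D; (3,7):dx=+7,dy=-9->D; (3,8):dx=+2,dy=+5->C
  (3,9):dx=-3,dy=-1->C; (4,5):dx=+7,dy=-11->D; (4,6):dx=+10,dy=-13->D; (4,7):dx=+11,dy=-15->D
  (4,8):dx=+6,dy=-1->D; (4,9):dx=+1,dy=-7->D; (5,6):dx=+3,dy=-2->D; (5,7):dx=+4,dy=-4->D
  (5,8):dx=-1,dy=+10->D; (5,9):dx=-6,dy=+4->D; (6,7):dx=+1,dy=-2->D; (6,8):dx=-4,dy=+12->D
  (6,9):dx=-9,dy=+6->D; (7,8):dx=-5,dy=+14->D; (7,9):dx=-10,dy=+8->D; (8,9):dx=-5,dy=-6->C
Step 2: C = 11, D = 25, total pairs = 36.
Step 3: tau = (C - D)/(n(n-1)/2) = (11 - 25)/36 = -0.388889.
Step 4: Exact two-sided p-value (enumerate n! = 362880 permutations of y under H0): p = 0.180181.
Step 5: alpha = 0.05. fail to reject H0.

tau_b = -0.3889 (C=11, D=25), p = 0.180181, fail to reject H0.


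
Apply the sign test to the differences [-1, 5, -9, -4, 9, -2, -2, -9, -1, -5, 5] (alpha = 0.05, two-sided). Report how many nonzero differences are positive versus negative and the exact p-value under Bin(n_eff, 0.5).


Step 1: Discard zero differences. Original n = 11; n_eff = number of nonzero differences = 11.
Nonzero differences (with sign): -1, +5, -9, -4, +9, -2, -2, -9, -1, -5, +5
Step 2: Count signs: positive = 3, negative = 8.
Step 3: Under H0: P(positive) = 0.5, so the number of positives S ~ Bin(11, 0.5).
Step 4: Two-sided exact p-value = sum of Bin(11,0.5) probabilities at or below the observed probability = 0.226562.
Step 5: alpha = 0.05. fail to reject H0.

n_eff = 11, pos = 3, neg = 8, p = 0.226562, fail to reject H0.


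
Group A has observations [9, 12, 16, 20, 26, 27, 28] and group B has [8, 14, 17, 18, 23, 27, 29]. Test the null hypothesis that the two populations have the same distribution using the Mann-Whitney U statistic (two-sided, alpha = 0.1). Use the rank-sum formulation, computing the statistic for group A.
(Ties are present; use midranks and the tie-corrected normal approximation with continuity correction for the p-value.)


Step 1: Combine and sort all 14 observations; assign midranks.
sorted (value, group): (8,Y), (9,X), (12,X), (14,Y), (16,X), (17,Y), (18,Y), (20,X), (23,Y), (26,X), (27,X), (27,Y), (28,X), (29,Y)
ranks: 8->1, 9->2, 12->3, 14->4, 16->5, 17->6, 18->7, 20->8, 23->9, 26->10, 27->11.5, 27->11.5, 28->13, 29->14
Step 2: Rank sum for X: R1 = 2 + 3 + 5 + 8 + 10 + 11.5 + 13 = 52.5.
Step 3: U_X = R1 - n1(n1+1)/2 = 52.5 - 7*8/2 = 52.5 - 28 = 24.5.
       U_Y = n1*n2 - U_X = 49 - 24.5 = 24.5.
Step 4: Ties are present, so use the tie-corrected normal approximation (with continuity correction) for the p-value.
Step 5: p-value = 1.000000; compare to alpha = 0.1. fail to reject H0.

U_X = 24.5, p = 1.000000, fail to reject H0 at alpha = 0.1.


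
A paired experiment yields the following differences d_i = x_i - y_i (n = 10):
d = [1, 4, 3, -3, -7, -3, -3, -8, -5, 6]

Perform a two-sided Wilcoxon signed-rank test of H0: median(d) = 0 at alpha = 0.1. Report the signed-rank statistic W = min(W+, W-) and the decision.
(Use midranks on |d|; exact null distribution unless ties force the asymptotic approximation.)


Step 1: Drop any zero differences (none here) and take |d_i|.
|d| = [1, 4, 3, 3, 7, 3, 3, 8, 5, 6]
Step 2: Midrank |d_i| (ties get averaged ranks).
ranks: |1|->1, |4|->6, |3|->3.5, |3|->3.5, |7|->9, |3|->3.5, |3|->3.5, |8|->10, |5|->7, |6|->8
Step 3: Attach original signs; sum ranks with positive sign and with negative sign.
W+ = 1 + 6 + 3.5 + 8 = 18.5
W- = 3.5 + 9 + 3.5 + 3.5 + 10 + 7 = 36.5
(Check: W+ + W- = 55 should equal n(n+1)/2 = 55.)
Step 4: Test statistic W = min(W+, W-) = 18.5.
Step 5: Ties in |d|, so use the tie-corrected normal approximation.
        E[W] = n(n+1)/4 = 10*11/4 = 27.5.
        Tie groups: |d|=3 (t=4); sum(t^3 - t) = 60.
        Var[W] = n(n+1)(2n+1)/24 - sum(t^3-t)/48 = 2310/24 - 60/48 = 95.
        z = (W - E[W]) / sqrt(Var[W]) = (18.5 - 27.5) / 9.7468 = -0.9234.
        Two-sided p = 2*Phi(z) = 0.355809.
Step 6: alpha = 0.1. fail to reject H0.

W+ = 18.5, W- = 36.5, W = min = 18.5, p = 0.355809, fail to reject H0.


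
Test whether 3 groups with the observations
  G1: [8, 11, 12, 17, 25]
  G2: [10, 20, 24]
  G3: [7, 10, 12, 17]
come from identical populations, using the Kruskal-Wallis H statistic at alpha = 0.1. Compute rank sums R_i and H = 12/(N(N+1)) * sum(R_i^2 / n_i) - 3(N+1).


Step 1: Combine all N = 12 observations and assign midranks.
sorted (value, group, rank): (7,G3,1), (8,G1,2), (10,G2,3.5), (10,G3,3.5), (11,G1,5), (12,G1,6.5), (12,G3,6.5), (17,G1,8.5), (17,G3,8.5), (20,G2,10), (24,G2,11), (25,G1,12)
Step 2: Sum ranks within each group.
R_1 = 34 (n_1 = 5)
R_2 = 24.5 (n_2 = 3)
R_3 = 19.5 (n_3 = 4)
Step 3: H = 12/(N(N+1)) * sum(R_i^2/n_i) - 3(N+1)
     = 12/(12*13) * (34^2/5 + 24.5^2/3 + 19.5^2/4) - 3*13
     = 0.076923 * 526.346 - 39
     = 1.488141.
Step 4: Ties present; correction factor C = 1 - 18/(12^3 - 12) = 0.989510. Corrected H = 1.488141 / 0.989510 = 1.503916.
Step 5: Under H0, H ~ chi^2(2); p-value = 0.471442.
Step 6: alpha = 0.1. fail to reject H0.

H = 1.5039, df = 2, p = 0.471442, fail to reject H0.


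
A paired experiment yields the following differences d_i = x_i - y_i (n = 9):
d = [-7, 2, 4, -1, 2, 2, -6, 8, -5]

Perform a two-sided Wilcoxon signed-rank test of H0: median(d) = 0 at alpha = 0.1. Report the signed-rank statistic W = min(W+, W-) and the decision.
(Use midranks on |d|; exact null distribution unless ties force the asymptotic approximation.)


Step 1: Drop any zero differences (none here) and take |d_i|.
|d| = [7, 2, 4, 1, 2, 2, 6, 8, 5]
Step 2: Midrank |d_i| (ties get averaged ranks).
ranks: |7|->8, |2|->3, |4|->5, |1|->1, |2|->3, |2|->3, |6|->7, |8|->9, |5|->6
Step 3: Attach original signs; sum ranks with positive sign and with negative sign.
W+ = 3 + 5 + 3 + 3 + 9 = 23
W- = 8 + 1 + 7 + 6 = 22
(Check: W+ + W- = 45 should equal n(n+1)/2 = 45.)
Step 4: Test statistic W = min(W+, W-) = 22.
Step 5: Ties in |d|, so use the tie-corrected normal approximation.
        E[W] = n(n+1)/4 = 9*10/4 = 22.5.
        Tie groups: |d|=2 (t=3); sum(t^3 - t) = 24.
        Var[W] = n(n+1)(2n+1)/24 - sum(t^3-t)/48 = 1710/24 - 24/48 = 70.75.
        z = (W - E[W]) / sqrt(Var[W]) = (22 - 22.5) / 8.4113 = -0.0594.
        Two-sided p = 2*Phi(z) = 0.952599.
Step 6: alpha = 0.1. fail to reject H0.

W+ = 23, W- = 22, W = min = 22, p = 0.952599, fail to reject H0.


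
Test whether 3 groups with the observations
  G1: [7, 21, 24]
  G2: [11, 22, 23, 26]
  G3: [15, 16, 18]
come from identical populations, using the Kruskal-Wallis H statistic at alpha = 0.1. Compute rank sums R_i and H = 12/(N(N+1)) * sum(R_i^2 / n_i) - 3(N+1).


Step 1: Combine all N = 10 observations and assign midranks.
sorted (value, group, rank): (7,G1,1), (11,G2,2), (15,G3,3), (16,G3,4), (18,G3,5), (21,G1,6), (22,G2,7), (23,G2,8), (24,G1,9), (26,G2,10)
Step 2: Sum ranks within each group.
R_1 = 16 (n_1 = 3)
R_2 = 27 (n_2 = 4)
R_3 = 12 (n_3 = 3)
Step 3: H = 12/(N(N+1)) * sum(R_i^2/n_i) - 3(N+1)
     = 12/(10*11) * (16^2/3 + 27^2/4 + 12^2/3) - 3*11
     = 0.109091 * 315.583 - 33
     = 1.427273.
Step 4: No ties, so H is used without correction.
Step 5: Under H0, H ~ chi^2(2); p-value = 0.489860.
Step 6: alpha = 0.1. fail to reject H0.

H = 1.4273, df = 2, p = 0.489860, fail to reject H0.


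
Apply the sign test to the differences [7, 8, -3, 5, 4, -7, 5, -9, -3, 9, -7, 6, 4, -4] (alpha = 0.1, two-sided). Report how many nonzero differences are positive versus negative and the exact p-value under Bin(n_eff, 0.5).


Step 1: Discard zero differences. Original n = 14; n_eff = number of nonzero differences = 14.
Nonzero differences (with sign): +7, +8, -3, +5, +4, -7, +5, -9, -3, +9, -7, +6, +4, -4
Step 2: Count signs: positive = 8, negative = 6.
Step 3: Under H0: P(positive) = 0.5, so the number of positives S ~ Bin(14, 0.5).
Step 4: Two-sided exact p-value = sum of Bin(14,0.5) probabilities at or below the observed probability = 0.790527.
Step 5: alpha = 0.1. fail to reject H0.

n_eff = 14, pos = 8, neg = 6, p = 0.790527, fail to reject H0.


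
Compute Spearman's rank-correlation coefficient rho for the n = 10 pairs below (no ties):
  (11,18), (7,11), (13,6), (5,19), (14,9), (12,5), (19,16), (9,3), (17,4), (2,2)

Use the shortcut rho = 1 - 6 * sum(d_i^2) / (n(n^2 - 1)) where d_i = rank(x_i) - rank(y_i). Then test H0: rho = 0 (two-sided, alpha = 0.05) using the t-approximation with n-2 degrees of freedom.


Step 1: Rank x and y separately (midranks; no ties here).
rank(x): 11->5, 7->3, 13->7, 5->2, 14->8, 12->6, 19->10, 9->4, 17->9, 2->1
rank(y): 18->9, 11->7, 6->5, 19->10, 9->6, 5->4, 16->8, 3->2, 4->3, 2->1
Step 2: d_i = R_x(i) - R_y(i); compute d_i^2.
  (5-9)^2=16, (3-7)^2=16, (7-5)^2=4, (2-10)^2=64, (8-6)^2=4, (6-4)^2=4, (10-8)^2=4, (4-2)^2=4, (9-3)^2=36, (1-1)^2=0
sum(d^2) = 152.
Step 3: rho = 1 - 6*152 / (10*(10^2 - 1)) = 1 - 912/990 = 0.078788.
Step 4: Under H0, t = rho * sqrt((n-2)/(1-rho^2)) = 0.2235 ~ t(8).
Step 5: Two-sided p-value from the t-distribution with 8 df = 0.828717.
Step 6: alpha = 0.05. fail to reject H0.

rho = 0.0788, p = 0.828717, fail to reject H0 at alpha = 0.05.


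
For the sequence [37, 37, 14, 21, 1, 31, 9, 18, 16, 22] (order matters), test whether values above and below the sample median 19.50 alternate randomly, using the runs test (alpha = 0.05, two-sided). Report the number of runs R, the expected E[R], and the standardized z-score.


Step 1: Compute median = 19.50; label A = above, B = below.
Labels in order: AABABABBBA  (n_A = 5, n_B = 5)
Step 2: Count runs R = 7.
Step 3: Under H0 (random ordering), E[R] = 2*n_A*n_B/(n_A+n_B) + 1 = 2*5*5/10 + 1 = 6.0000.
        Var[R] = 2*n_A*n_B*(2*n_A*n_B - n_A - n_B) / ((n_A+n_B)^2 * (n_A+n_B-1)) = 2000/900 = 2.2222.
        SD[R] = 1.4907.
Step 4: Continuity-corrected z = (R - 0.5 - E[R]) / SD[R] = (7 - 0.5 - 6.0000) / 1.4907 = 0.3354.
Step 5: Two-sided p-value via normal approximation = 2*(1 - Phi(|z|)) = 0.737316.
Step 6: alpha = 0.05. fail to reject H0.

R = 7, z = 0.3354, p = 0.737316, fail to reject H0.


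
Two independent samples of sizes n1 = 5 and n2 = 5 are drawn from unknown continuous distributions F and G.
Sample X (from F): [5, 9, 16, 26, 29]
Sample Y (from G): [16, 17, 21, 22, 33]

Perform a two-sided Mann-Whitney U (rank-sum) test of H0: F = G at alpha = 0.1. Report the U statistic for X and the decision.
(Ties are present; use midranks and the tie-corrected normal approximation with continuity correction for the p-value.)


Step 1: Combine and sort all 10 observations; assign midranks.
sorted (value, group): (5,X), (9,X), (16,X), (16,Y), (17,Y), (21,Y), (22,Y), (26,X), (29,X), (33,Y)
ranks: 5->1, 9->2, 16->3.5, 16->3.5, 17->5, 21->6, 22->7, 26->8, 29->9, 33->10
Step 2: Rank sum for X: R1 = 1 + 2 + 3.5 + 8 + 9 = 23.5.
Step 3: U_X = R1 - n1(n1+1)/2 = 23.5 - 5*6/2 = 23.5 - 15 = 8.5.
       U_Y = n1*n2 - U_X = 25 - 8.5 = 16.5.
Step 4: Ties are present, so use the tie-corrected normal approximation (with continuity correction) for the p-value.
Step 5: p-value = 0.463344; compare to alpha = 0.1. fail to reject H0.

U_X = 8.5, p = 0.463344, fail to reject H0 at alpha = 0.1.


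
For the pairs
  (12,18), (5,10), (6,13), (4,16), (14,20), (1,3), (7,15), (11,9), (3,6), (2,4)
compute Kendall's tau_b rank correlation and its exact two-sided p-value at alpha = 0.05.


Step 1: Enumerate the 45 unordered pairs (i,j) with i<j and classify each by sign(x_j-x_i) * sign(y_j-y_i).
  (1,2):dx=-7,dy=-8->C; (1,3):dx=-6,dy=-5->C; (1,4):dx=-8,dy=-2->C; (1,5):dx=+2,dy=+2->C
  (1,6):dx=-11,dy=-15->C; (1,7):dx=-5,dy=-3->C; (1,8):dx=-1,dy=-9->C; (1,9):dx=-9,dy=-12->C
  (1,10):dx=-10,dy=-14->C; (2,3):dx=+1,dy=+3->C; (2,4):dx=-1,dy=+6->D; (2,5):dx=+9,dy=+10->C
  (2,6):dx=-4,dy=-7->C; (2,7):dx=+2,dy=+5->C; (2,8):dx=+6,dy=-1->D; (2,9):dx=-2,dy=-4->C
  (2,10):dx=-3,dy=-6->C; (3,4):dx=-2,dy=+3->D; (3,5):dx=+8,dy=+7->C; (3,6):dx=-5,dy=-10->C
  (3,7):dx=+1,dy=+2->C; (3,8):dx=+5,dy=-4->D; (3,9):dx=-3,dy=-7->C; (3,10):dx=-4,dy=-9->C
  (4,5):dx=+10,dy=+4->C; (4,6):dx=-3,dy=-13->C; (4,7):dx=+3,dy=-1->D; (4,8):dx=+7,dy=-7->D
  (4,9):dx=-1,dy=-10->C; (4,10):dx=-2,dy=-12->C; (5,6):dx=-13,dy=-17->C; (5,7):dx=-7,dy=-5->C
  (5,8):dx=-3,dy=-11->C; (5,9):dx=-11,dy=-14->C; (5,10):dx=-12,dy=-16->C; (6,7):dx=+6,dy=+12->C
  (6,8):dx=+10,dy=+6->C; (6,9):dx=+2,dy=+3->C; (6,10):dx=+1,dy=+1->C; (7,8):dx=+4,dy=-6->D
  (7,9):dx=-4,dy=-9->C; (7,10):dx=-5,dy=-11->C; (8,9):dx=-8,dy=-3->C; (8,10):dx=-9,dy=-5->C
  (9,10):dx=-1,dy=-2->C
Step 2: C = 38, D = 7, total pairs = 45.
Step 3: tau = (C - D)/(n(n-1)/2) = (38 - 7)/45 = 0.688889.
Step 4: Exact two-sided p-value (enumerate n! = 3628800 permutations of y under H0): p = 0.004687.
Step 5: alpha = 0.05. reject H0.

tau_b = 0.6889 (C=38, D=7), p = 0.004687, reject H0.


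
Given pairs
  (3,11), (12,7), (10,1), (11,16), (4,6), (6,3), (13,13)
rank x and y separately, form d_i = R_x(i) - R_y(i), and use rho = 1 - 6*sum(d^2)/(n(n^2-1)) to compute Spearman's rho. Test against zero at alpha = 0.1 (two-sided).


Step 1: Rank x and y separately (midranks; no ties here).
rank(x): 3->1, 12->6, 10->4, 11->5, 4->2, 6->3, 13->7
rank(y): 11->5, 7->4, 1->1, 16->7, 6->3, 3->2, 13->6
Step 2: d_i = R_x(i) - R_y(i); compute d_i^2.
  (1-5)^2=16, (6-4)^2=4, (4-1)^2=9, (5-7)^2=4, (2-3)^2=1, (3-2)^2=1, (7-6)^2=1
sum(d^2) = 36.
Step 3: rho = 1 - 6*36 / (7*(7^2 - 1)) = 1 - 216/336 = 0.357143.
Step 4: Under H0, t = rho * sqrt((n-2)/(1-rho^2)) = 0.8550 ~ t(5).
Step 5: Two-sided p-value from the t-distribution with 5 df = 0.431611.
Step 6: alpha = 0.1. fail to reject H0.

rho = 0.3571, p = 0.431611, fail to reject H0 at alpha = 0.1.


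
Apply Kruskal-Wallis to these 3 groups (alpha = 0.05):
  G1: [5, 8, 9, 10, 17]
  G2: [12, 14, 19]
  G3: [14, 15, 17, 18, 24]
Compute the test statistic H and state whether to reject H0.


Step 1: Combine all N = 13 observations and assign midranks.
sorted (value, group, rank): (5,G1,1), (8,G1,2), (9,G1,3), (10,G1,4), (12,G2,5), (14,G2,6.5), (14,G3,6.5), (15,G3,8), (17,G1,9.5), (17,G3,9.5), (18,G3,11), (19,G2,12), (24,G3,13)
Step 2: Sum ranks within each group.
R_1 = 19.5 (n_1 = 5)
R_2 = 23.5 (n_2 = 3)
R_3 = 48 (n_3 = 5)
Step 3: H = 12/(N(N+1)) * sum(R_i^2/n_i) - 3(N+1)
     = 12/(13*14) * (19.5^2/5 + 23.5^2/3 + 48^2/5) - 3*14
     = 0.065934 * 720.933 - 42
     = 5.534066.
Step 4: Ties present; correction factor C = 1 - 12/(13^3 - 13) = 0.994505. Corrected H = 5.534066 / 0.994505 = 5.564641.
Step 5: Under H0, H ~ chi^2(2); p-value = 0.061895.
Step 6: alpha = 0.05. fail to reject H0.

H = 5.5646, df = 2, p = 0.061895, fail to reject H0.


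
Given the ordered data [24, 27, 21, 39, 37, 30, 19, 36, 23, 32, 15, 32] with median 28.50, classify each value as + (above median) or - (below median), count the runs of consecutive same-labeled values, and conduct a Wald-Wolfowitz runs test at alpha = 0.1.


Step 1: Compute median = 28.50; label A = above, B = below.
Labels in order: BBBAAABABABA  (n_A = 6, n_B = 6)
Step 2: Count runs R = 8.
Step 3: Under H0 (random ordering), E[R] = 2*n_A*n_B/(n_A+n_B) + 1 = 2*6*6/12 + 1 = 7.0000.
        Var[R] = 2*n_A*n_B*(2*n_A*n_B - n_A - n_B) / ((n_A+n_B)^2 * (n_A+n_B-1)) = 4320/1584 = 2.7273.
        SD[R] = 1.6514.
Step 4: Continuity-corrected z = (R - 0.5 - E[R]) / SD[R] = (8 - 0.5 - 7.0000) / 1.6514 = 0.3028.
Step 5: Two-sided p-value via normal approximation = 2*(1 - Phi(|z|)) = 0.762069.
Step 6: alpha = 0.1. fail to reject H0.

R = 8, z = 0.3028, p = 0.762069, fail to reject H0.


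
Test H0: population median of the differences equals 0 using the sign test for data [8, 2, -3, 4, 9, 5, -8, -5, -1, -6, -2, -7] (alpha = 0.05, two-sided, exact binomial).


Step 1: Discard zero differences. Original n = 12; n_eff = number of nonzero differences = 12.
Nonzero differences (with sign): +8, +2, -3, +4, +9, +5, -8, -5, -1, -6, -2, -7
Step 2: Count signs: positive = 5, negative = 7.
Step 3: Under H0: P(positive) = 0.5, so the number of positives S ~ Bin(12, 0.5).
Step 4: Two-sided exact p-value = sum of Bin(12,0.5) probabilities at or below the observed probability = 0.774414.
Step 5: alpha = 0.05. fail to reject H0.

n_eff = 12, pos = 5, neg = 7, p = 0.774414, fail to reject H0.


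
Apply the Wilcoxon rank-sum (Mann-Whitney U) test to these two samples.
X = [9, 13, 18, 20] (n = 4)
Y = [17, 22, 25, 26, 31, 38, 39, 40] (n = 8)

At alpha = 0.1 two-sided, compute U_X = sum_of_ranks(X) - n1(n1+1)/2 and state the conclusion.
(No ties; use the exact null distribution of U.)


Step 1: Combine and sort all 12 observations; assign midranks.
sorted (value, group): (9,X), (13,X), (17,Y), (18,X), (20,X), (22,Y), (25,Y), (26,Y), (31,Y), (38,Y), (39,Y), (40,Y)
ranks: 9->1, 13->2, 17->3, 18->4, 20->5, 22->6, 25->7, 26->8, 31->9, 38->10, 39->11, 40->12
Step 2: Rank sum for X: R1 = 1 + 2 + 4 + 5 = 12.
Step 3: U_X = R1 - n1(n1+1)/2 = 12 - 4*5/2 = 12 - 10 = 2.
       U_Y = n1*n2 - U_X = 32 - 2 = 30.
Step 4: No ties, so the exact null distribution of U (based on enumerating the C(12,4) = 495 equally likely rank assignments) gives the two-sided p-value.
Step 5: p-value = 0.016162; compare to alpha = 0.1. reject H0.

U_X = 2, p = 0.016162, reject H0 at alpha = 0.1.


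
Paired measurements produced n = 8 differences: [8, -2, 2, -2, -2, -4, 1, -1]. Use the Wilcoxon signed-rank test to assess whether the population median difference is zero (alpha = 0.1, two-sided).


Step 1: Drop any zero differences (none here) and take |d_i|.
|d| = [8, 2, 2, 2, 2, 4, 1, 1]
Step 2: Midrank |d_i| (ties get averaged ranks).
ranks: |8|->8, |2|->4.5, |2|->4.5, |2|->4.5, |2|->4.5, |4|->7, |1|->1.5, |1|->1.5
Step 3: Attach original signs; sum ranks with positive sign and with negative sign.
W+ = 8 + 4.5 + 1.5 = 14
W- = 4.5 + 4.5 + 4.5 + 7 + 1.5 = 22
(Check: W+ + W- = 36 should equal n(n+1)/2 = 36.)
Step 4: Test statistic W = min(W+, W-) = 14.
Step 5: Ties in |d|, so use the tie-corrected normal approximation.
        E[W] = n(n+1)/4 = 8*9/4 = 18.
        Tie groups: |d|=1 (t=2), |d|=2 (t=4); sum(t^3 - t) = 66.
        Var[W] = n(n+1)(2n+1)/24 - sum(t^3-t)/48 = 1224/24 - 66/48 = 49.625.
        z = (W - E[W]) / sqrt(Var[W]) = (14 - 18) / 7.0445 = -0.5678.
        Two-sided p = 2*Phi(z) = 0.570158.
Step 6: alpha = 0.1. fail to reject H0.

W+ = 14, W- = 22, W = min = 14, p = 0.570158, fail to reject H0.


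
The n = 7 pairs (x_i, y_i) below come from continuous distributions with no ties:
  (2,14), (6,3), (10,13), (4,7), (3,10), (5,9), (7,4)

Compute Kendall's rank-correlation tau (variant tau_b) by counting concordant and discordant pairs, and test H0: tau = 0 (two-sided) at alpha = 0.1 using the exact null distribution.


Step 1: Enumerate the 21 unordered pairs (i,j) with i<j and classify each by sign(x_j-x_i) * sign(y_j-y_i).
  (1,2):dx=+4,dy=-11->D; (1,3):dx=+8,dy=-1->D; (1,4):dx=+2,dy=-7->D; (1,5):dx=+1,dy=-4->D
  (1,6):dx=+3,dy=-5->D; (1,7):dx=+5,dy=-10->D; (2,3):dx=+4,dy=+10->C; (2,4):dx=-2,dy=+4->D
  (2,5):dx=-3,dy=+7->D; (2,6):dx=-1,dy=+6->D; (2,7):dx=+1,dy=+1->C; (3,4):dx=-6,dy=-6->C
  (3,5):dx=-7,dy=-3->C; (3,6):dx=-5,dy=-4->C; (3,7):dx=-3,dy=-9->C; (4,5):dx=-1,dy=+3->D
  (4,6):dx=+1,dy=+2->C; (4,7):dx=+3,dy=-3->D; (5,6):dx=+2,dy=-1->D; (5,7):dx=+4,dy=-6->D
  (6,7):dx=+2,dy=-5->D
Step 2: C = 7, D = 14, total pairs = 21.
Step 3: tau = (C - D)/(n(n-1)/2) = (7 - 14)/21 = -0.333333.
Step 4: Exact two-sided p-value (enumerate n! = 5040 permutations of y under H0): p = 0.381349.
Step 5: alpha = 0.1. fail to reject H0.

tau_b = -0.3333 (C=7, D=14), p = 0.381349, fail to reject H0.


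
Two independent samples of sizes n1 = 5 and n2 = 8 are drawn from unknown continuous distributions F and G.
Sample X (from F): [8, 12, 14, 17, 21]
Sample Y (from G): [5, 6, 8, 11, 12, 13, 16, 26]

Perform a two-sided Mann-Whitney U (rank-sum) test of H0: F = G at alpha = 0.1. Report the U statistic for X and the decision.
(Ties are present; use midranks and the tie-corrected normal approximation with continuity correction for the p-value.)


Step 1: Combine and sort all 13 observations; assign midranks.
sorted (value, group): (5,Y), (6,Y), (8,X), (8,Y), (11,Y), (12,X), (12,Y), (13,Y), (14,X), (16,Y), (17,X), (21,X), (26,Y)
ranks: 5->1, 6->2, 8->3.5, 8->3.5, 11->5, 12->6.5, 12->6.5, 13->8, 14->9, 16->10, 17->11, 21->12, 26->13
Step 2: Rank sum for X: R1 = 3.5 + 6.5 + 9 + 11 + 12 = 42.
Step 3: U_X = R1 - n1(n1+1)/2 = 42 - 5*6/2 = 42 - 15 = 27.
       U_Y = n1*n2 - U_X = 40 - 27 = 13.
Step 4: Ties are present, so use the tie-corrected normal approximation (with continuity correction) for the p-value.
Step 5: p-value = 0.340019; compare to alpha = 0.1. fail to reject H0.

U_X = 27, p = 0.340019, fail to reject H0 at alpha = 0.1.


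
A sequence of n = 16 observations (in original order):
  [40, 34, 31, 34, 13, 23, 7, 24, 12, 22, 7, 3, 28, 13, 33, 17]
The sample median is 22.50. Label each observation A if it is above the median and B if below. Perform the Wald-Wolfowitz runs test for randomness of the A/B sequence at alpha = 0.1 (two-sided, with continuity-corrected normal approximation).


Step 1: Compute median = 22.50; label A = above, B = below.
Labels in order: AAAABABABBBBABAB  (n_A = 8, n_B = 8)
Step 2: Count runs R = 10.
Step 3: Under H0 (random ordering), E[R] = 2*n_A*n_B/(n_A+n_B) + 1 = 2*8*8/16 + 1 = 9.0000.
        Var[R] = 2*n_A*n_B*(2*n_A*n_B - n_A - n_B) / ((n_A+n_B)^2 * (n_A+n_B-1)) = 14336/3840 = 3.7333.
        SD[R] = 1.9322.
Step 4: Continuity-corrected z = (R - 0.5 - E[R]) / SD[R] = (10 - 0.5 - 9.0000) / 1.9322 = 0.2588.
Step 5: Two-sided p-value via normal approximation = 2*(1 - Phi(|z|)) = 0.795809.
Step 6: alpha = 0.1. fail to reject H0.

R = 10, z = 0.2588, p = 0.795809, fail to reject H0.


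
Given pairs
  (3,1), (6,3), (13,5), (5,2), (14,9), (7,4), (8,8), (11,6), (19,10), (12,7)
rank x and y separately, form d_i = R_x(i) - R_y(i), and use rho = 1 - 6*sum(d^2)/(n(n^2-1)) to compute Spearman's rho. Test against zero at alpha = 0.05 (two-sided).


Step 1: Rank x and y separately (midranks; no ties here).
rank(x): 3->1, 6->3, 13->8, 5->2, 14->9, 7->4, 8->5, 11->6, 19->10, 12->7
rank(y): 1->1, 3->3, 5->5, 2->2, 9->9, 4->4, 8->8, 6->6, 10->10, 7->7
Step 2: d_i = R_x(i) - R_y(i); compute d_i^2.
  (1-1)^2=0, (3-3)^2=0, (8-5)^2=9, (2-2)^2=0, (9-9)^2=0, (4-4)^2=0, (5-8)^2=9, (6-6)^2=0, (10-10)^2=0, (7-7)^2=0
sum(d^2) = 18.
Step 3: rho = 1 - 6*18 / (10*(10^2 - 1)) = 1 - 108/990 = 0.890909.
Step 4: Under H0, t = rho * sqrt((n-2)/(1-rho^2)) = 5.5482 ~ t(8).
Step 5: Two-sided p-value from the t-distribution with 8 df = 0.000542.
Step 6: alpha = 0.05. reject H0.

rho = 0.8909, p = 0.000542, reject H0 at alpha = 0.05.


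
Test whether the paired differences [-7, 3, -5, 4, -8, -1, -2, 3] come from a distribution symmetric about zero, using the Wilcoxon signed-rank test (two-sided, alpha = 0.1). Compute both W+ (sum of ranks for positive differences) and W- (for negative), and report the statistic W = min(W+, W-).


Step 1: Drop any zero differences (none here) and take |d_i|.
|d| = [7, 3, 5, 4, 8, 1, 2, 3]
Step 2: Midrank |d_i| (ties get averaged ranks).
ranks: |7|->7, |3|->3.5, |5|->6, |4|->5, |8|->8, |1|->1, |2|->2, |3|->3.5
Step 3: Attach original signs; sum ranks with positive sign and with negative sign.
W+ = 3.5 + 5 + 3.5 = 12
W- = 7 + 6 + 8 + 1 + 2 = 24
(Check: W+ + W- = 36 should equal n(n+1)/2 = 36.)
Step 4: Test statistic W = min(W+, W-) = 12.
Step 5: Ties in |d|, so use the tie-corrected normal approximation.
        E[W] = n(n+1)/4 = 8*9/4 = 18.
        Tie groups: |d|=3 (t=2); sum(t^3 - t) = 6.
        Var[W] = n(n+1)(2n+1)/24 - sum(t^3-t)/48 = 1224/24 - 6/48 = 50.875.
        z = (W - E[W]) / sqrt(Var[W]) = (12 - 18) / 7.1327 = -0.8412.
        Two-sided p = 2*Phi(z) = 0.400236.
Step 6: alpha = 0.1. fail to reject H0.

W+ = 12, W- = 24, W = min = 12, p = 0.400236, fail to reject H0.


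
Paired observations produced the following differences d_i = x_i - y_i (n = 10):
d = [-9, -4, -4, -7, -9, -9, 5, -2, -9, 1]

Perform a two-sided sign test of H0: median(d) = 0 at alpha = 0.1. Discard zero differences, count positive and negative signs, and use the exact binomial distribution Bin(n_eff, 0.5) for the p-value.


Step 1: Discard zero differences. Original n = 10; n_eff = number of nonzero differences = 10.
Nonzero differences (with sign): -9, -4, -4, -7, -9, -9, +5, -2, -9, +1
Step 2: Count signs: positive = 2, negative = 8.
Step 3: Under H0: P(positive) = 0.5, so the number of positives S ~ Bin(10, 0.5).
Step 4: Two-sided exact p-value = sum of Bin(10,0.5) probabilities at or below the observed probability = 0.109375.
Step 5: alpha = 0.1. fail to reject H0.

n_eff = 10, pos = 2, neg = 8, p = 0.109375, fail to reject H0.


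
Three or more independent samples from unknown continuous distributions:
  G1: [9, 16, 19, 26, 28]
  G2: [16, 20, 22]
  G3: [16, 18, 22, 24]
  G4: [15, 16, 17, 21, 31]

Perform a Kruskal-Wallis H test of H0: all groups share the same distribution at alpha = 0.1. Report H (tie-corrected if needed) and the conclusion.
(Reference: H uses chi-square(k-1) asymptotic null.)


Step 1: Combine all N = 17 observations and assign midranks.
sorted (value, group, rank): (9,G1,1), (15,G4,2), (16,G1,4.5), (16,G2,4.5), (16,G3,4.5), (16,G4,4.5), (17,G4,7), (18,G3,8), (19,G1,9), (20,G2,10), (21,G4,11), (22,G2,12.5), (22,G3,12.5), (24,G3,14), (26,G1,15), (28,G1,16), (31,G4,17)
Step 2: Sum ranks within each group.
R_1 = 45.5 (n_1 = 5)
R_2 = 27 (n_2 = 3)
R_3 = 39 (n_3 = 4)
R_4 = 41.5 (n_4 = 5)
Step 3: H = 12/(N(N+1)) * sum(R_i^2/n_i) - 3(N+1)
     = 12/(17*18) * (45.5^2/5 + 27^2/3 + 39^2/4 + 41.5^2/5) - 3*18
     = 0.039216 * 1381.75 - 54
     = 0.186275.
Step 4: Ties present; correction factor C = 1 - 66/(17^3 - 17) = 0.986520. Corrected H = 0.186275 / 0.986520 = 0.188820.
Step 5: Under H0, H ~ chi^2(3); p-value = 0.979374.
Step 6: alpha = 0.1. fail to reject H0.

H = 0.1888, df = 3, p = 0.979374, fail to reject H0.


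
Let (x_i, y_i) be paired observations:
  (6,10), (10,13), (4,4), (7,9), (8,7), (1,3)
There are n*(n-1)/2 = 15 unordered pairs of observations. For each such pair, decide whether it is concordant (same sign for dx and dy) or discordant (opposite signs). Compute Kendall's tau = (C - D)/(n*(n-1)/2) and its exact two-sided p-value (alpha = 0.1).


Step 1: Enumerate the 15 unordered pairs (i,j) with i<j and classify each by sign(x_j-x_i) * sign(y_j-y_i).
  (1,2):dx=+4,dy=+3->C; (1,3):dx=-2,dy=-6->C; (1,4):dx=+1,dy=-1->D; (1,5):dx=+2,dy=-3->D
  (1,6):dx=-5,dy=-7->C; (2,3):dx=-6,dy=-9->C; (2,4):dx=-3,dy=-4->C; (2,5):dx=-2,dy=-6->C
  (2,6):dx=-9,dy=-10->C; (3,4):dx=+3,dy=+5->C; (3,5):dx=+4,dy=+3->C; (3,6):dx=-3,dy=-1->C
  (4,5):dx=+1,dy=-2->D; (4,6):dx=-6,dy=-6->C; (5,6):dx=-7,dy=-4->C
Step 2: C = 12, D = 3, total pairs = 15.
Step 3: tau = (C - D)/(n(n-1)/2) = (12 - 3)/15 = 0.600000.
Step 4: Exact two-sided p-value (enumerate n! = 720 permutations of y under H0): p = 0.136111.
Step 5: alpha = 0.1. fail to reject H0.

tau_b = 0.6000 (C=12, D=3), p = 0.136111, fail to reject H0.


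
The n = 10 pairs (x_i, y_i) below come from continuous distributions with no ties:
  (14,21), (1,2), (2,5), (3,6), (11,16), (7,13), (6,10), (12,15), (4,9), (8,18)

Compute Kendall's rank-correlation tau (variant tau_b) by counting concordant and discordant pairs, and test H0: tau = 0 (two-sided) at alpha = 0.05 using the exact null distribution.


Step 1: Enumerate the 45 unordered pairs (i,j) with i<j and classify each by sign(x_j-x_i) * sign(y_j-y_i).
  (1,2):dx=-13,dy=-19->C; (1,3):dx=-12,dy=-16->C; (1,4):dx=-11,dy=-15->C; (1,5):dx=-3,dy=-5->C
  (1,6):dx=-7,dy=-8->C; (1,7):dx=-8,dy=-11->C; (1,8):dx=-2,dy=-6->C; (1,9):dx=-10,dy=-12->C
  (1,10):dx=-6,dy=-3->C; (2,3):dx=+1,dy=+3->C; (2,4):dx=+2,dy=+4->C; (2,5):dx=+10,dy=+14->C
  (2,6):dx=+6,dy=+11->C; (2,7):dx=+5,dy=+8->C; (2,8):dx=+11,dy=+13->C; (2,9):dx=+3,dy=+7->C
  (2,10):dx=+7,dy=+16->C; (3,4):dx=+1,dy=+1->C; (3,5):dx=+9,dy=+11->C; (3,6):dx=+5,dy=+8->C
  (3,7):dx=+4,dy=+5->C; (3,8):dx=+10,dy=+10->C; (3,9):dx=+2,dy=+4->C; (3,10):dx=+6,dy=+13->C
  (4,5):dx=+8,dy=+10->C; (4,6):dx=+4,dy=+7->C; (4,7):dx=+3,dy=+4->C; (4,8):dx=+9,dy=+9->C
  (4,9):dx=+1,dy=+3->C; (4,10):dx=+5,dy=+12->C; (5,6):dx=-4,dy=-3->C; (5,7):dx=-5,dy=-6->C
  (5,8):dx=+1,dy=-1->D; (5,9):dx=-7,dy=-7->C; (5,10):dx=-3,dy=+2->D; (6,7):dx=-1,dy=-3->C
  (6,8):dx=+5,dy=+2->C; (6,9):dx=-3,dy=-4->C; (6,10):dx=+1,dy=+5->C; (7,8):dx=+6,dy=+5->C
  (7,9):dx=-2,dy=-1->C; (7,10):dx=+2,dy=+8->C; (8,9):dx=-8,dy=-6->C; (8,10):dx=-4,dy=+3->D
  (9,10):dx=+4,dy=+9->C
Step 2: C = 42, D = 3, total pairs = 45.
Step 3: tau = (C - D)/(n(n-1)/2) = (42 - 3)/45 = 0.866667.
Step 4: Exact two-sided p-value (enumerate n! = 3628800 permutations of y under H0): p = 0.000115.
Step 5: alpha = 0.05. reject H0.

tau_b = 0.8667 (C=42, D=3), p = 0.000115, reject H0.


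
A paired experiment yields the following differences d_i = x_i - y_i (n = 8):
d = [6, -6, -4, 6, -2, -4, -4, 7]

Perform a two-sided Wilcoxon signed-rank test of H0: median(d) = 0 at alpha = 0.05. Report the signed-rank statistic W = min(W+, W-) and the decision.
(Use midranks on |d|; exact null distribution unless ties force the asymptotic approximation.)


Step 1: Drop any zero differences (none here) and take |d_i|.
|d| = [6, 6, 4, 6, 2, 4, 4, 7]
Step 2: Midrank |d_i| (ties get averaged ranks).
ranks: |6|->6, |6|->6, |4|->3, |6|->6, |2|->1, |4|->3, |4|->3, |7|->8
Step 3: Attach original signs; sum ranks with positive sign and with negative sign.
W+ = 6 + 6 + 8 = 20
W- = 6 + 3 + 1 + 3 + 3 = 16
(Check: W+ + W- = 36 should equal n(n+1)/2 = 36.)
Step 4: Test statistic W = min(W+, W-) = 16.
Step 5: Ties in |d|, so use the tie-corrected normal approximation.
        E[W] = n(n+1)/4 = 8*9/4 = 18.
        Tie groups: |d|=4 (t=3), |d|=6 (t=3); sum(t^3 - t) = 48.
        Var[W] = n(n+1)(2n+1)/24 - sum(t^3-t)/48 = 1224/24 - 48/48 = 50.
        z = (W - E[W]) / sqrt(Var[W]) = (16 - 18) / 7.0711 = -0.2828.
        Two-sided p = 2*Phi(z) = 0.777297.
Step 6: alpha = 0.05. fail to reject H0.

W+ = 20, W- = 16, W = min = 16, p = 0.777297, fail to reject H0.


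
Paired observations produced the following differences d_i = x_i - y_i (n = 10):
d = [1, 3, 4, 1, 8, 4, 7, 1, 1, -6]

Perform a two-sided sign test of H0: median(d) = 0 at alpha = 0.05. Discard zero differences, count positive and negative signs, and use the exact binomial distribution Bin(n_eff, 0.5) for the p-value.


Step 1: Discard zero differences. Original n = 10; n_eff = number of nonzero differences = 10.
Nonzero differences (with sign): +1, +3, +4, +1, +8, +4, +7, +1, +1, -6
Step 2: Count signs: positive = 9, negative = 1.
Step 3: Under H0: P(positive) = 0.5, so the number of positives S ~ Bin(10, 0.5).
Step 4: Two-sided exact p-value = sum of Bin(10,0.5) probabilities at or below the observed probability = 0.021484.
Step 5: alpha = 0.05. reject H0.

n_eff = 10, pos = 9, neg = 1, p = 0.021484, reject H0.


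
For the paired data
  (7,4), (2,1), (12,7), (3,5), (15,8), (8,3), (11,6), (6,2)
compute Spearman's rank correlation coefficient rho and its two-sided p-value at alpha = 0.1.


Step 1: Rank x and y separately (midranks; no ties here).
rank(x): 7->4, 2->1, 12->7, 3->2, 15->8, 8->5, 11->6, 6->3
rank(y): 4->4, 1->1, 7->7, 5->5, 8->8, 3->3, 6->6, 2->2
Step 2: d_i = R_x(i) - R_y(i); compute d_i^2.
  (4-4)^2=0, (1-1)^2=0, (7-7)^2=0, (2-5)^2=9, (8-8)^2=0, (5-3)^2=4, (6-6)^2=0, (3-2)^2=1
sum(d^2) = 14.
Step 3: rho = 1 - 6*14 / (8*(8^2 - 1)) = 1 - 84/504 = 0.833333.
Step 4: Under H0, t = rho * sqrt((n-2)/(1-rho^2)) = 3.6927 ~ t(6).
Step 5: Two-sided p-value from the t-distribution with 6 df = 0.010176.
Step 6: alpha = 0.1. reject H0.

rho = 0.8333, p = 0.010176, reject H0 at alpha = 0.1.


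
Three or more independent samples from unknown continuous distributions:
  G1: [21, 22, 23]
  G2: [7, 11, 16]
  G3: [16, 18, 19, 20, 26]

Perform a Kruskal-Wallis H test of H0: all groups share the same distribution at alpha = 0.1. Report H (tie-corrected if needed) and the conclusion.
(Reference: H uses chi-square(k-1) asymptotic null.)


Step 1: Combine all N = 11 observations and assign midranks.
sorted (value, group, rank): (7,G2,1), (11,G2,2), (16,G2,3.5), (16,G3,3.5), (18,G3,5), (19,G3,6), (20,G3,7), (21,G1,8), (22,G1,9), (23,G1,10), (26,G3,11)
Step 2: Sum ranks within each group.
R_1 = 27 (n_1 = 3)
R_2 = 6.5 (n_2 = 3)
R_3 = 32.5 (n_3 = 5)
Step 3: H = 12/(N(N+1)) * sum(R_i^2/n_i) - 3(N+1)
     = 12/(11*12) * (27^2/3 + 6.5^2/3 + 32.5^2/5) - 3*12
     = 0.090909 * 468.333 - 36
     = 6.575758.
Step 4: Ties present; correction factor C = 1 - 6/(11^3 - 11) = 0.995455. Corrected H = 6.575758 / 0.995455 = 6.605784.
Step 5: Under H0, H ~ chi^2(2); p-value = 0.036777.
Step 6: alpha = 0.1. reject H0.

H = 6.6058, df = 2, p = 0.036777, reject H0.


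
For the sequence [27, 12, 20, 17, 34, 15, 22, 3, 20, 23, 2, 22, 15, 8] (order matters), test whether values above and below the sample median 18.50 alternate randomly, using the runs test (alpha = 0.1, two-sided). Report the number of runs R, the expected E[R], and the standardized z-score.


Step 1: Compute median = 18.50; label A = above, B = below.
Labels in order: ABABABABAABABB  (n_A = 7, n_B = 7)
Step 2: Count runs R = 12.
Step 3: Under H0 (random ordering), E[R] = 2*n_A*n_B/(n_A+n_B) + 1 = 2*7*7/14 + 1 = 8.0000.
        Var[R] = 2*n_A*n_B*(2*n_A*n_B - n_A - n_B) / ((n_A+n_B)^2 * (n_A+n_B-1)) = 8232/2548 = 3.2308.
        SD[R] = 1.7974.
Step 4: Continuity-corrected z = (R - 0.5 - E[R]) / SD[R] = (12 - 0.5 - 8.0000) / 1.7974 = 1.9472.
Step 5: Two-sided p-value via normal approximation = 2*(1 - Phi(|z|)) = 0.051508.
Step 6: alpha = 0.1. reject H0.

R = 12, z = 1.9472, p = 0.051508, reject H0.


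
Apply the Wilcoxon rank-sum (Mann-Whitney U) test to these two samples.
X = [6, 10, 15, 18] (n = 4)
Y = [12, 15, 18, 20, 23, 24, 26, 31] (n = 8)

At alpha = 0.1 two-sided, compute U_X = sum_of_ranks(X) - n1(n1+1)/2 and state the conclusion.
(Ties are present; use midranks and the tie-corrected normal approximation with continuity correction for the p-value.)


Step 1: Combine and sort all 12 observations; assign midranks.
sorted (value, group): (6,X), (10,X), (12,Y), (15,X), (15,Y), (18,X), (18,Y), (20,Y), (23,Y), (24,Y), (26,Y), (31,Y)
ranks: 6->1, 10->2, 12->3, 15->4.5, 15->4.5, 18->6.5, 18->6.5, 20->8, 23->9, 24->10, 26->11, 31->12
Step 2: Rank sum for X: R1 = 1 + 2 + 4.5 + 6.5 = 14.
Step 3: U_X = R1 - n1(n1+1)/2 = 14 - 4*5/2 = 14 - 10 = 4.
       U_Y = n1*n2 - U_X = 32 - 4 = 28.
Step 4: Ties are present, so use the tie-corrected normal approximation (with continuity correction) for the p-value.
Step 5: p-value = 0.049991; compare to alpha = 0.1. reject H0.

U_X = 4, p = 0.049991, reject H0 at alpha = 0.1.


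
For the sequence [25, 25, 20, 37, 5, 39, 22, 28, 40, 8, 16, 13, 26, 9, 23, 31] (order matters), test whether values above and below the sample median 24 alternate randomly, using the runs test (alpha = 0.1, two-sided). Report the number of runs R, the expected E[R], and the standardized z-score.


Step 1: Compute median = 24; label A = above, B = below.
Labels in order: AABABABAABBBABBA  (n_A = 8, n_B = 8)
Step 2: Count runs R = 11.
Step 3: Under H0 (random ordering), E[R] = 2*n_A*n_B/(n_A+n_B) + 1 = 2*8*8/16 + 1 = 9.0000.
        Var[R] = 2*n_A*n_B*(2*n_A*n_B - n_A - n_B) / ((n_A+n_B)^2 * (n_A+n_B-1)) = 14336/3840 = 3.7333.
        SD[R] = 1.9322.
Step 4: Continuity-corrected z = (R - 0.5 - E[R]) / SD[R] = (11 - 0.5 - 9.0000) / 1.9322 = 0.7763.
Step 5: Two-sided p-value via normal approximation = 2*(1 - Phi(|z|)) = 0.437558.
Step 6: alpha = 0.1. fail to reject H0.

R = 11, z = 0.7763, p = 0.437558, fail to reject H0.
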